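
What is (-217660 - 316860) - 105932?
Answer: -640452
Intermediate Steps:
(-217660 - 316860) - 105932 = -534520 - 105932 = -640452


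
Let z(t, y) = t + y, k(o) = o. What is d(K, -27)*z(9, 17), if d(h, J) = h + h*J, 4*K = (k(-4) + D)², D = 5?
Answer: -169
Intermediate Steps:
K = ¼ (K = (-4 + 5)²/4 = (¼)*1² = (¼)*1 = ¼ ≈ 0.25000)
d(h, J) = h + J*h
d(K, -27)*z(9, 17) = ((1 - 27)/4)*(9 + 17) = ((¼)*(-26))*26 = -13/2*26 = -169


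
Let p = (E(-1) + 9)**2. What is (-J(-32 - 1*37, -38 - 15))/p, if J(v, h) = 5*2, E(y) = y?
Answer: -5/32 ≈ -0.15625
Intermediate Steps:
J(v, h) = 10
p = 64 (p = (-1 + 9)**2 = 8**2 = 64)
(-J(-32 - 1*37, -38 - 15))/p = -1*10/64 = -10*1/64 = -5/32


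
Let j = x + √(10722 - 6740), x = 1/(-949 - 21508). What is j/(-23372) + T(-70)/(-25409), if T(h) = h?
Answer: 36740575689/13336294886636 - √3982/23372 ≈ 5.4987e-5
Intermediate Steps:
x = -1/22457 (x = 1/(-22457) = -1/22457 ≈ -4.4530e-5)
j = -1/22457 + √3982 (j = -1/22457 + √(10722 - 6740) = -1/22457 + √3982 ≈ 63.103)
j/(-23372) + T(-70)/(-25409) = (-1/22457 + √3982)/(-23372) - 70/(-25409) = (-1/22457 + √3982)*(-1/23372) - 70*(-1/25409) = (1/524865004 - √3982/23372) + 70/25409 = 36740575689/13336294886636 - √3982/23372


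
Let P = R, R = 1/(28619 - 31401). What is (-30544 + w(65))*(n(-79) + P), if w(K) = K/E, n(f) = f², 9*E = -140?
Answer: -14850963653889/77896 ≈ -1.9065e+8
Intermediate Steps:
E = -140/9 (E = (⅑)*(-140) = -140/9 ≈ -15.556)
w(K) = -9*K/140 (w(K) = K/(-140/9) = K*(-9/140) = -9*K/140)
R = -1/2782 (R = 1/(-2782) = -1/2782 ≈ -0.00035945)
P = -1/2782 ≈ -0.00035945
(-30544 + w(65))*(n(-79) + P) = (-30544 - 9/140*65)*((-79)² - 1/2782) = (-30544 - 117/28)*(6241 - 1/2782) = -855349/28*17362461/2782 = -14850963653889/77896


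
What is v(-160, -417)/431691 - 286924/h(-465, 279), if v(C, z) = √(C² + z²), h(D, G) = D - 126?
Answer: 286924/591 + √199489/431691 ≈ 485.49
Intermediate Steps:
h(D, G) = -126 + D
v(-160, -417)/431691 - 286924/h(-465, 279) = √((-160)² + (-417)²)/431691 - 286924/(-126 - 465) = √(25600 + 173889)*(1/431691) - 286924/(-591) = √199489*(1/431691) - 286924*(-1/591) = √199489/431691 + 286924/591 = 286924/591 + √199489/431691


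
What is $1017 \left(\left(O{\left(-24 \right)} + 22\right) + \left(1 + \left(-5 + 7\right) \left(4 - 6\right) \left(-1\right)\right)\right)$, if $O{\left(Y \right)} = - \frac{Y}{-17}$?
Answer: $\frac{442395}{17} \approx 26023.0$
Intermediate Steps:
$O{\left(Y \right)} = \frac{Y}{17}$ ($O{\left(Y \right)} = - \frac{Y \left(-1\right)}{17} = - \frac{\left(-1\right) Y}{17} = \frac{Y}{17}$)
$1017 \left(\left(O{\left(-24 \right)} + 22\right) + \left(1 + \left(-5 + 7\right) \left(4 - 6\right) \left(-1\right)\right)\right) = 1017 \left(\left(\frac{1}{17} \left(-24\right) + 22\right) + \left(1 + \left(-5 + 7\right) \left(4 - 6\right) \left(-1\right)\right)\right) = 1017 \left(\left(- \frac{24}{17} + 22\right) + \left(1 + 2 \left(-2\right) \left(-1\right)\right)\right) = 1017 \left(\frac{350}{17} + \left(1 - -4\right)\right) = 1017 \left(\frac{350}{17} + \left(1 + 4\right)\right) = 1017 \left(\frac{350}{17} + 5\right) = 1017 \cdot \frac{435}{17} = \frac{442395}{17}$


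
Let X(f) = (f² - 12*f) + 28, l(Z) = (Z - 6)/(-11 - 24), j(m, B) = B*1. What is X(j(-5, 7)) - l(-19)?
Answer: -54/7 ≈ -7.7143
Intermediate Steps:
j(m, B) = B
l(Z) = 6/35 - Z/35 (l(Z) = (-6 + Z)/(-35) = (-6 + Z)*(-1/35) = 6/35 - Z/35)
X(f) = 28 + f² - 12*f
X(j(-5, 7)) - l(-19) = (28 + 7² - 12*7) - (6/35 - 1/35*(-19)) = (28 + 49 - 84) - (6/35 + 19/35) = -7 - 1*5/7 = -7 - 5/7 = -54/7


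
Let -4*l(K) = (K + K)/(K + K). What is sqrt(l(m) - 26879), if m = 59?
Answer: I*sqrt(107517)/2 ≈ 163.95*I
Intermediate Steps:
l(K) = -1/4 (l(K) = -(K + K)/(4*(K + K)) = -2*K/(4*(2*K)) = -2*K*1/(2*K)/4 = -1/4*1 = -1/4)
sqrt(l(m) - 26879) = sqrt(-1/4 - 26879) = sqrt(-107517/4) = I*sqrt(107517)/2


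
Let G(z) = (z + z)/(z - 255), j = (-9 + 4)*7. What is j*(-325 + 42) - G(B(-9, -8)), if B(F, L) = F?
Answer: 435817/44 ≈ 9904.9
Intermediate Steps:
j = -35 (j = -5*7 = -35)
G(z) = 2*z/(-255 + z) (G(z) = (2*z)/(-255 + z) = 2*z/(-255 + z))
j*(-325 + 42) - G(B(-9, -8)) = -35*(-325 + 42) - 2*(-9)/(-255 - 9) = -35*(-283) - 2*(-9)/(-264) = 9905 - 2*(-9)*(-1)/264 = 9905 - 1*3/44 = 9905 - 3/44 = 435817/44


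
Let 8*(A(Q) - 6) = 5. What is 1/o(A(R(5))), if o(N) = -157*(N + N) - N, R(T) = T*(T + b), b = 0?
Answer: -8/16695 ≈ -0.00047919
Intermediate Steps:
R(T) = T**2 (R(T) = T*(T + 0) = T*T = T**2)
A(Q) = 53/8 (A(Q) = 6 + (1/8)*5 = 6 + 5/8 = 53/8)
o(N) = -315*N (o(N) = -314*N - N = -315*N)
1/o(A(R(5))) = 1/(-315*53/8) = 1/(-16695/8) = -8/16695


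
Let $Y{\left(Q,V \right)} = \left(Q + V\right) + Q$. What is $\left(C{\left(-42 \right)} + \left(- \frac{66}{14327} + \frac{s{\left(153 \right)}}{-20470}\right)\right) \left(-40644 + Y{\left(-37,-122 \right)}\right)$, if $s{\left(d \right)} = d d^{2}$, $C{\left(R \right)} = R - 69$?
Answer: $\frac{342516847836276}{29327369} \approx 1.1679 \cdot 10^{7}$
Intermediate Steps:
$Y{\left(Q,V \right)} = V + 2 Q$
$C{\left(R \right)} = -69 + R$
$s{\left(d \right)} = d^{3}$
$\left(C{\left(-42 \right)} + \left(- \frac{66}{14327} + \frac{s{\left(153 \right)}}{-20470}\right)\right) \left(-40644 + Y{\left(-37,-122 \right)}\right) = \left(\left(-69 - 42\right) + \left(- \frac{66}{14327} + \frac{153^{3}}{-20470}\right)\right) \left(-40644 + \left(-122 + 2 \left(-37\right)\right)\right) = \left(-111 + \left(\left(-66\right) \frac{1}{14327} + 3581577 \left(- \frac{1}{20470}\right)\right)\right) \left(-40644 - 196\right) = \left(-111 - \frac{51314604699}{293273690}\right) \left(-40644 - 196\right) = \left(-111 - \frac{51314604699}{293273690}\right) \left(-40840\right) = \left(- \frac{83867984289}{293273690}\right) \left(-40840\right) = \frac{342516847836276}{29327369}$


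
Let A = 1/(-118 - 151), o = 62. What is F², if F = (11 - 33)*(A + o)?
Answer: 134611207236/72361 ≈ 1.8603e+6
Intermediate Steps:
A = -1/269 (A = 1/(-269) = -1/269 ≈ -0.0037175)
F = -366894/269 (F = (11 - 33)*(-1/269 + 62) = -22*16677/269 = -366894/269 ≈ -1363.9)
F² = (-366894/269)² = 134611207236/72361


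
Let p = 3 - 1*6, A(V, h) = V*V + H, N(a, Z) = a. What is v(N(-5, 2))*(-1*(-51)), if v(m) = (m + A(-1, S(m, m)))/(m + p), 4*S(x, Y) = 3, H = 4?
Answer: 0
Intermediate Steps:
S(x, Y) = 3/4 (S(x, Y) = (1/4)*3 = 3/4)
A(V, h) = 4 + V**2 (A(V, h) = V*V + 4 = V**2 + 4 = 4 + V**2)
p = -3 (p = 3 - 6 = -3)
v(m) = (5 + m)/(-3 + m) (v(m) = (m + (4 + (-1)**2))/(m - 3) = (m + (4 + 1))/(-3 + m) = (m + 5)/(-3 + m) = (5 + m)/(-3 + m))
v(N(-5, 2))*(-1*(-51)) = ((5 - 5)/(-3 - 5))*(-1*(-51)) = (0/(-8))*51 = -1/8*0*51 = 0*51 = 0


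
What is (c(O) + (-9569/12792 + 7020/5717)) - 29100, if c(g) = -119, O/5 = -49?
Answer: -2136804840349/73131864 ≈ -29219.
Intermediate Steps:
O = -245 (O = 5*(-49) = -245)
(c(O) + (-9569/12792 + 7020/5717)) - 29100 = (-119 + (-9569/12792 + 7020/5717)) - 29100 = (-119 + 35093867/73131864) - 29100 = -8667597949/73131864 - 29100 = -2136804840349/73131864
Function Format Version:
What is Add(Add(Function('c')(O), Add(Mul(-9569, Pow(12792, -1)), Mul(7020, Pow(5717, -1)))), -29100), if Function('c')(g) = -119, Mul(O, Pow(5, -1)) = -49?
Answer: Rational(-2136804840349, 73131864) ≈ -29219.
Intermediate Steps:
O = -245 (O = Mul(5, -49) = -245)
Add(Add(Function('c')(O), Add(Mul(-9569, Pow(12792, -1)), Mul(7020, Pow(5717, -1)))), -29100) = Add(Add(-119, Add(Mul(-9569, Pow(12792, -1)), Mul(7020, Pow(5717, -1)))), -29100) = Add(Add(-119, Add(Mul(-9569, Rational(1, 12792)), Mul(7020, Rational(1, 5717)))), -29100) = Add(Add(-119, Add(Rational(-9569, 12792), Rational(7020, 5717))), -29100) = Add(Add(-119, Rational(35093867, 73131864)), -29100) = Add(Rational(-8667597949, 73131864), -29100) = Rational(-2136804840349, 73131864)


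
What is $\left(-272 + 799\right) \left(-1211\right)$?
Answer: $-638197$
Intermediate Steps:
$\left(-272 + 799\right) \left(-1211\right) = 527 \left(-1211\right) = -638197$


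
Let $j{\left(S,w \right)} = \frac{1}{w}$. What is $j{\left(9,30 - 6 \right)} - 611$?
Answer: $- \frac{14663}{24} \approx -610.96$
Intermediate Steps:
$j{\left(9,30 - 6 \right)} - 611 = \frac{1}{30 - 6} - 611 = \frac{1}{24} - 611 = - \frac{14663}{24}$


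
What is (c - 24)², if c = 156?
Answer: 17424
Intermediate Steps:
(c - 24)² = (156 - 24)² = 132² = 17424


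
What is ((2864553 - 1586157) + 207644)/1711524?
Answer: 371510/427881 ≈ 0.86826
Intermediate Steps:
((2864553 - 1586157) + 207644)/1711524 = (1278396 + 207644)*(1/1711524) = 1486040*(1/1711524) = 371510/427881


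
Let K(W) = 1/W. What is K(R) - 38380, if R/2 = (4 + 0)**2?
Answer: -1228159/32 ≈ -38380.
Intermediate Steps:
R = 32 (R = 2*(4 + 0)**2 = 2*4**2 = 2*16 = 32)
K(R) - 38380 = 1/32 - 38380 = -1228159/32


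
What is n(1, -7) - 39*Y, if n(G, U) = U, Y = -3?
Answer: 110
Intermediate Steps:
n(1, -7) - 39*Y = -7 - 39*(-3) = -7 + 117 = 110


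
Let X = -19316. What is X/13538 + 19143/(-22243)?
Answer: -344401861/150562867 ≈ -2.2874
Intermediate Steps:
X/13538 + 19143/(-22243) = -19316/13538 + 19143/(-22243) = -19316*1/13538 + 19143*(-1/22243) = -9658/6769 - 19143/22243 = -344401861/150562867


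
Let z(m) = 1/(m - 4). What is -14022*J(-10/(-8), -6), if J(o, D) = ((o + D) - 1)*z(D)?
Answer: -161253/20 ≈ -8062.6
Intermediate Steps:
z(m) = 1/(-4 + m)
J(o, D) = (-1 + D + o)/(-4 + D) (J(o, D) = ((o + D) - 1)/(-4 + D) = ((D + o) - 1)/(-4 + D) = (-1 + D + o)/(-4 + D))
-14022*J(-10/(-8), -6) = -14022*(-1 - 6 - 10/(-8))/(-4 - 6) = -14022*(-1 - 6 - 10*(-⅛))/(-10) = -(-7011)*(-1 - 6 + 5/4)/5 = -(-7011)*(-23)/(5*4) = -14022*23/40 = -161253/20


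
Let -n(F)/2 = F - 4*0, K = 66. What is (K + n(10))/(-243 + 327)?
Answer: 23/42 ≈ 0.54762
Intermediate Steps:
n(F) = -2*F (n(F) = -2*(F - 4*0) = -2*(F + 0) = -2*F)
(K + n(10))/(-243 + 327) = (66 - 2*10)/(-243 + 327) = (66 - 20)/84 = 46*(1/84) = 23/42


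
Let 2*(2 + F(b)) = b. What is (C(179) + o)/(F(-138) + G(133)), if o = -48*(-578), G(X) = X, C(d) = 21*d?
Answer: 31503/62 ≈ 508.11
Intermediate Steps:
F(b) = -2 + b/2
o = 27744
(C(179) + o)/(F(-138) + G(133)) = (21*179 + 27744)/((-2 + (½)*(-138)) + 133) = (3759 + 27744)/((-2 - 69) + 133) = 31503/(-71 + 133) = 31503/62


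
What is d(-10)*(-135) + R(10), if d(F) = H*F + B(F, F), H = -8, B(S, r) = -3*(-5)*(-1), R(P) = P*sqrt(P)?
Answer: -8775 + 10*sqrt(10) ≈ -8743.4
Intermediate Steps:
R(P) = P**(3/2)
B(S, r) = -15 (B(S, r) = 15*(-1) = -15)
d(F) = -15 - 8*F (d(F) = -8*F - 15 = -15 - 8*F)
d(-10)*(-135) + R(10) = (-15 - 8*(-10))*(-135) + 10**(3/2) = (-15 + 80)*(-135) + 10*sqrt(10) = 65*(-135) + 10*sqrt(10) = -8775 + 10*sqrt(10)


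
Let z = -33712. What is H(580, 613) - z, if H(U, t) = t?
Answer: 34325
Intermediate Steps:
H(580, 613) - z = 613 - 1*(-33712) = 613 + 33712 = 34325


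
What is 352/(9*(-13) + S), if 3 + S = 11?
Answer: -352/109 ≈ -3.2294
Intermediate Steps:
S = 8 (S = -3 + 11 = 8)
352/(9*(-13) + S) = 352/(9*(-13) + 8) = 352/(-117 + 8) = 352/(-109) = 352*(-1/109) = -352/109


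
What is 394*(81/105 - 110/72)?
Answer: -187741/630 ≈ -298.00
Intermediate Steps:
394*(81/105 - 110/72) = 394*(81*(1/105) - 110*1/72) = 394*(27/35 - 55/36) = 394*(-953/1260) = -187741/630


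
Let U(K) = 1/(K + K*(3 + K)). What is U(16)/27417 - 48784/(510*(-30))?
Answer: 7133391871/2237227200 ≈ 3.1885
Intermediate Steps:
U(16)/27417 - 48784/(510*(-30)) = (1/(16*(4 + 16)))/27417 - 48784/(510*(-30)) = ((1/16)/20)*(1/27417) - 48784/(-15300) = ((1/16)*(1/20))*(1/27417) - 48784*(-1/15300) = (1/320)*(1/27417) + 12196/3825 = 1/8773440 + 12196/3825 = 7133391871/2237227200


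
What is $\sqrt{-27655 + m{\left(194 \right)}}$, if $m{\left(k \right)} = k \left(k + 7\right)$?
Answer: $\sqrt{11339} \approx 106.48$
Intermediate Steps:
$m{\left(k \right)} = k \left(7 + k\right)$
$\sqrt{-27655 + m{\left(194 \right)}} = \sqrt{-27655 + 194 \left(7 + 194\right)} = \sqrt{-27655 + 194 \cdot 201} = \sqrt{-27655 + 38994} = \sqrt{11339}$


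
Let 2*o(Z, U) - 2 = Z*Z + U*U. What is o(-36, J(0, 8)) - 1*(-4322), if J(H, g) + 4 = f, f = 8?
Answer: 4979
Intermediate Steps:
J(H, g) = 4 (J(H, g) = -4 + 8 = 4)
o(Z, U) = 1 + U²/2 + Z²/2 (o(Z, U) = 1 + (Z*Z + U*U)/2 = 1 + (Z² + U²)/2 = 1 + (U² + Z²)/2 = 1 + (U²/2 + Z²/2) = 1 + U²/2 + Z²/2)
o(-36, J(0, 8)) - 1*(-4322) = (1 + (½)*4² + (½)*(-36)²) - 1*(-4322) = (1 + (½)*16 + (½)*1296) + 4322 = (1 + 8 + 648) + 4322 = 657 + 4322 = 4979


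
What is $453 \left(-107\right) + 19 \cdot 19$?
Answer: $-48110$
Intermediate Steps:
$453 \left(-107\right) + 19 \cdot 19 = -48471 + 361 = -48110$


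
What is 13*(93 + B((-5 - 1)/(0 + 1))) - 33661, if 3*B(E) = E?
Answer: -32478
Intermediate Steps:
B(E) = E/3
13*(93 + B((-5 - 1)/(0 + 1))) - 33661 = 13*(93 + ((-5 - 1)/(0 + 1))/3) - 33661 = 13*(93 + (-6/1)/3) - 33661 = 13*(93 + (-6*1)/3) - 33661 = 13*(93 + (1/3)*(-6)) - 33661 = 13*(93 - 2) - 33661 = 13*91 - 33661 = 1183 - 33661 = -32478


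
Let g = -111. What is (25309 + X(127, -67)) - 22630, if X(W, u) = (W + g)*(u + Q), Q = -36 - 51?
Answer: 215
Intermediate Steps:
Q = -87
X(W, u) = (-111 + W)*(-87 + u) (X(W, u) = (W - 111)*(u - 87) = (-111 + W)*(-87 + u))
(25309 + X(127, -67)) - 22630 = (25309 + (9657 - 111*(-67) - 87*127 + 127*(-67))) - 22630 = (25309 + (9657 + 7437 - 11049 - 8509)) - 22630 = (25309 - 2464) - 22630 = 22845 - 22630 = 215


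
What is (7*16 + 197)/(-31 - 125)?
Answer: -103/52 ≈ -1.9808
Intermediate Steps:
(7*16 + 197)/(-31 - 125) = (112 + 197)/(-156) = 309*(-1/156) = -103/52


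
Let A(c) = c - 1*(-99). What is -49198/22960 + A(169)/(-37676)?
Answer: -232467141/108130120 ≈ -2.1499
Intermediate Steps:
A(c) = 99 + c (A(c) = c + 99 = 99 + c)
-49198/22960 + A(169)/(-37676) = -49198/22960 + (99 + 169)/(-37676) = -49198*1/22960 + 268*(-1/37676) = -24599/11480 - 67/9419 = -232467141/108130120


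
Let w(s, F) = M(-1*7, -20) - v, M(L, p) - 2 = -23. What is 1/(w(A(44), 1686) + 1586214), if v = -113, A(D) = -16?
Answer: 1/1586306 ≈ 6.3040e-7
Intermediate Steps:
M(L, p) = -21 (M(L, p) = 2 - 23 = -21)
w(s, F) = 92 (w(s, F) = -21 - 1*(-113) = -21 + 113 = 92)
1/(w(A(44), 1686) + 1586214) = 1/(92 + 1586214) = 1/1586306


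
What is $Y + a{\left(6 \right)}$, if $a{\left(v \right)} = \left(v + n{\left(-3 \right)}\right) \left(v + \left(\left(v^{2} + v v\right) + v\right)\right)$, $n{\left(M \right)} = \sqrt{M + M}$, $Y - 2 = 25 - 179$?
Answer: $352 + 84 i \sqrt{6} \approx 352.0 + 205.76 i$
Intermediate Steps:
$Y = -152$ ($Y = 2 + \left(25 - 179\right) = 2 - 154 = -152$)
$n{\left(M \right)} = \sqrt{2} \sqrt{M}$ ($n{\left(M \right)} = \sqrt{2 M} = \sqrt{2} \sqrt{M}$)
$a{\left(v \right)} = \left(v + i \sqrt{6}\right) \left(2 v + 2 v^{2}\right)$ ($a{\left(v \right)} = \left(v + \sqrt{2} \sqrt{-3}\right) \left(v + \left(\left(v^{2} + v v\right) + v\right)\right) = \left(v + \sqrt{2} i \sqrt{3}\right) \left(v + \left(\left(v^{2} + v^{2}\right) + v\right)\right) = \left(v + i \sqrt{6}\right) \left(v + \left(2 v^{2} + v\right)\right) = \left(v + i \sqrt{6}\right) \left(v + \left(v + 2 v^{2}\right)\right) = \left(v + i \sqrt{6}\right) \left(2 v + 2 v^{2}\right)$)
$Y + a{\left(6 \right)} = -152 + 2 \cdot 6 \left(6 + 6^{2} + i \sqrt{6} + i 6 \sqrt{6}\right) = -152 + 2 \cdot 6 \left(6 + 36 + i \sqrt{6} + 6 i \sqrt{6}\right) = -152 + 2 \cdot 6 \left(42 + 7 i \sqrt{6}\right) = -152 + \left(504 + 84 i \sqrt{6}\right) = 352 + 84 i \sqrt{6}$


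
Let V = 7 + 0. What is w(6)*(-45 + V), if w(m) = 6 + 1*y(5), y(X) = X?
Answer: -418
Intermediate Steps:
V = 7
w(m) = 11 (w(m) = 6 + 1*5 = 6 + 5 = 11)
w(6)*(-45 + V) = 11*(-45 + 7) = 11*(-38) = -418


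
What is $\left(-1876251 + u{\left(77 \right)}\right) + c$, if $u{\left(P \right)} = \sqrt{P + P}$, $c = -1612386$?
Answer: $-3488637 + \sqrt{154} \approx -3.4886 \cdot 10^{6}$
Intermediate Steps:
$u{\left(P \right)} = \sqrt{2} \sqrt{P}$ ($u{\left(P \right)} = \sqrt{2 P} = \sqrt{2} \sqrt{P}$)
$\left(-1876251 + u{\left(77 \right)}\right) + c = \left(-1876251 + \sqrt{2} \sqrt{77}\right) - 1612386 = \left(-1876251 + \sqrt{154}\right) - 1612386 = -3488637 + \sqrt{154}$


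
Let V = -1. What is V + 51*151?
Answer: 7700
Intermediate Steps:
V + 51*151 = -1 + 51*151 = -1 + 7701 = 7700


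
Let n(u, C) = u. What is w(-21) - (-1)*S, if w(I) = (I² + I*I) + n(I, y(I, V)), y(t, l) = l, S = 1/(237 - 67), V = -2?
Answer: 146371/170 ≈ 861.01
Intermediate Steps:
S = 1/170 ≈ 0.0058824
w(I) = I + 2*I² (w(I) = (I² + I*I) + I = (I² + I²) + I = 2*I² + I = I + 2*I²)
w(-21) - (-1)*S = -21*(1 + 2*(-21)) - (-1)/170 = -21*(1 - 42) - 1*(-1/170) = -21*(-41) + 1/170 = 861 + 1/170 = 146371/170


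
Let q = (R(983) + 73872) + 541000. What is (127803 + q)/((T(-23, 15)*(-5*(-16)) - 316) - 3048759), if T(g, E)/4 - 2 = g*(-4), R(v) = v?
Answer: -743658/3018995 ≈ -0.24633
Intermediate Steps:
T(g, E) = 8 - 16*g (T(g, E) = 8 + 4*(g*(-4)) = 8 + 4*(-4*g) = 8 - 16*g)
q = 615855 (q = (983 + 73872) + 541000 = 74855 + 541000 = 615855)
(127803 + q)/((T(-23, 15)*(-5*(-16)) - 316) - 3048759) = (127803 + 615855)/(((8 - 16*(-23))*(-5*(-16)) - 316) - 3048759) = 743658/(((8 + 368)*80 - 316) - 3048759) = 743658/((376*80 - 316) - 3048759) = 743658/((30080 - 316) - 3048759) = 743658/(29764 - 3048759) = 743658/(-3018995) = 743658*(-1/3018995) = -743658/3018995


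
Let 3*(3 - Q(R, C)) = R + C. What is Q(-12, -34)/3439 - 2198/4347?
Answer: -1068461/2135619 ≈ -0.50031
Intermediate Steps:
Q(R, C) = 3 - C/3 - R/3 (Q(R, C) = 3 - (R + C)/3 = 3 - (C + R)/3 = 3 + (-C/3 - R/3) = 3 - C/3 - R/3)
Q(-12, -34)/3439 - 2198/4347 = (3 - ⅓*(-34) - ⅓*(-12))/3439 - 2198/4347 = (3 + 34/3 + 4)*(1/3439) - 2198*1/4347 = (55/3)*(1/3439) - 314/621 = 55/10317 - 314/621 = -1068461/2135619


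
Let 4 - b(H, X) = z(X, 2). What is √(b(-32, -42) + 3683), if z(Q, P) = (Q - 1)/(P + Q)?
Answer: √1474370/20 ≈ 60.712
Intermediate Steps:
z(Q, P) = (-1 + Q)/(P + Q)
b(H, X) = 4 - (-1 + X)/(2 + X)
√(b(-32, -42) + 3683) = √(3*(3 - 42)/(2 - 42) + 3683) = √(3*(-39)/(-40) + 3683) = √(3*(-1/40)*(-39) + 3683) = √(117/40 + 3683) = √(147437/40) = √1474370/20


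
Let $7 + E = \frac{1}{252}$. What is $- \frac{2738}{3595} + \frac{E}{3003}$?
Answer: $- \frac{2078335913}{2720537820} \approx -0.76394$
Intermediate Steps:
$E = - \frac{1763}{252}$ ($E = -7 + \frac{1}{252} = - \frac{1763}{252} \approx -6.996$)
$- \frac{2738}{3595} + \frac{E}{3003} = - \frac{2738}{3595} - \frac{1763}{252 \cdot 3003} = \left(-2738\right) \frac{1}{3595} - \frac{1763}{756756} = - \frac{2738}{3595} - \frac{1763}{756756} = - \frac{2078335913}{2720537820}$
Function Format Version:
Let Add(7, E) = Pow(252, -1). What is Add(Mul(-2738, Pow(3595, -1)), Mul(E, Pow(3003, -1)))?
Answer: Rational(-2078335913, 2720537820) ≈ -0.76394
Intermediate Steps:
E = Rational(-1763, 252) (E = Add(-7, Pow(252, -1)) = Add(-7, Rational(1, 252)) = Rational(-1763, 252) ≈ -6.9960)
Add(Mul(-2738, Pow(3595, -1)), Mul(E, Pow(3003, -1))) = Add(Mul(-2738, Pow(3595, -1)), Mul(Rational(-1763, 252), Pow(3003, -1))) = Add(Mul(-2738, Rational(1, 3595)), Mul(Rational(-1763, 252), Rational(1, 3003))) = Add(Rational(-2738, 3595), Rational(-1763, 756756)) = Rational(-2078335913, 2720537820)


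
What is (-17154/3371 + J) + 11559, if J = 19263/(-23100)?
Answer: 299879764309/25956700 ≈ 11553.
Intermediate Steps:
J = -6421/7700 (J = 19263*(-1/23100) = -6421/7700 ≈ -0.83390)
(-17154/3371 + J) + 11559 = (-17154/3371 - 6421/7700) + 11559 = -153730991/25956700 + 11559 = 299879764309/25956700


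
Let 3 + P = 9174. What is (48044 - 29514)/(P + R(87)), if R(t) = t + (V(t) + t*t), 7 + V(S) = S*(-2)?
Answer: 9265/8323 ≈ 1.1132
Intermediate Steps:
V(S) = -7 - 2*S (V(S) = -7 + S*(-2) = -7 - 2*S)
P = 9171 (P = -3 + 9174 = 9171)
R(t) = -7 + t**2 - t (R(t) = t + ((-7 - 2*t) + t*t) = t + ((-7 - 2*t) + t**2) = t + (-7 + t**2 - 2*t) = -7 + t**2 - t)
(48044 - 29514)/(P + R(87)) = (48044 - 29514)/(9171 + (-7 + 87**2 - 1*87)) = 18530/(9171 + (-7 + 7569 - 87)) = 18530/(9171 + 7475) = 18530/16646 = 18530*(1/16646) = 9265/8323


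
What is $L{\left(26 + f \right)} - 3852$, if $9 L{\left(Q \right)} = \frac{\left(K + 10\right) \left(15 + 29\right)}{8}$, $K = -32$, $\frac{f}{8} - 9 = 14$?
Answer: $- \frac{34789}{9} \approx -3865.4$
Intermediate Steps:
$f = 184$ ($f = 72 + 8 \cdot 14 = 72 + 112 = 184$)
$L{\left(Q \right)} = - \frac{121}{9}$ ($L{\left(Q \right)} = \frac{\left(-32 + 10\right) \left(15 + 29\right) \frac{1}{8}}{9} = \frac{\left(-22\right) 44 \cdot \frac{1}{8}}{9} = \frac{\left(-968\right) \frac{1}{8}}{9} = \frac{1}{9} \left(-121\right) = - \frac{121}{9}$)
$L{\left(26 + f \right)} - 3852 = - \frac{121}{9} - 3852 = - \frac{34789}{9}$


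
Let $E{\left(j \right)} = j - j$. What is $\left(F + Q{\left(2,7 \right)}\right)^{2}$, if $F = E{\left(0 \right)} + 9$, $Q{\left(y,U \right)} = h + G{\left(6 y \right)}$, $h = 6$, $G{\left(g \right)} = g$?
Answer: $729$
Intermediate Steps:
$E{\left(j \right)} = 0$
$Q{\left(y,U \right)} = 6 + 6 y$
$F = 9$ ($F = 0 + 9 = 9$)
$\left(F + Q{\left(2,7 \right)}\right)^{2} = \left(9 + \left(6 + 6 \cdot 2\right)\right)^{2} = \left(9 + \left(6 + 12\right)\right)^{2} = \left(9 + 18\right)^{2} = 27^{2} = 729$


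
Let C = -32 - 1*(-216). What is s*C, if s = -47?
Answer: -8648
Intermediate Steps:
C = 184 (C = -32 + 216 = 184)
s*C = -47*184 = -8648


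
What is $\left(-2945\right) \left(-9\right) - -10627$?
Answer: $37132$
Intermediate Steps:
$\left(-2945\right) \left(-9\right) - -10627 = 26505 + 10627 = 37132$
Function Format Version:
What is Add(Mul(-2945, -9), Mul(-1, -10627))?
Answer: 37132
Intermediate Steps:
Add(Mul(-2945, -9), Mul(-1, -10627)) = Add(26505, 10627) = 37132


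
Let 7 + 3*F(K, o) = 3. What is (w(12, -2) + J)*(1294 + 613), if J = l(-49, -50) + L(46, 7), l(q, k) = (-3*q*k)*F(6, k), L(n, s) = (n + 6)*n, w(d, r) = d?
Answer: 23273028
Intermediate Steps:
F(K, o) = -4/3 (F(K, o) = -7/3 + (1/3)*3 = -7/3 + 1 = -4/3)
L(n, s) = n*(6 + n) (L(n, s) = (6 + n)*n = n*(6 + n))
l(q, k) = 4*k*q (l(q, k) = -3*q*k*(-4/3) = -3*k*q*(-4/3) = 4*k*q)
J = 12192 (J = 4*(-50)*(-49) + 46*(6 + 46) = 9800 + 46*52 = 9800 + 2392 = 12192)
(w(12, -2) + J)*(1294 + 613) = (12 + 12192)*(1294 + 613) = 12204*1907 = 23273028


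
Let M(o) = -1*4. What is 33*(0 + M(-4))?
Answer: -132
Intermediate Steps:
M(o) = -4
33*(0 + M(-4)) = 33*(0 - 4) = 33*(-4) = -132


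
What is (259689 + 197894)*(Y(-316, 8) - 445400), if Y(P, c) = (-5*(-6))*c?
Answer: -203697648280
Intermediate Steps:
Y(P, c) = 30*c
(259689 + 197894)*(Y(-316, 8) - 445400) = (259689 + 197894)*(30*8 - 445400) = 457583*(240 - 445400) = 457583*(-445160) = -203697648280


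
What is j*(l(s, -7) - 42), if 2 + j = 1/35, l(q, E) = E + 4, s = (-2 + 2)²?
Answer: 621/7 ≈ 88.714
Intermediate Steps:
s = 0 (s = 0² = 0)
l(q, E) = 4 + E
j = -69/35 (j = -2 + 1/35 = -69/35 ≈ -1.9714)
j*(l(s, -7) - 42) = -69*((4 - 7) - 42)/35 = -69*(-3 - 42)/35 = -69/35*(-45) = 621/7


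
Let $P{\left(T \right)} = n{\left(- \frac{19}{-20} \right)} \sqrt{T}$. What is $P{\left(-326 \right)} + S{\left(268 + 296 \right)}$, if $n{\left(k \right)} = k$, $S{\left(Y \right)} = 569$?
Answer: $569 + \frac{19 i \sqrt{326}}{20} \approx 569.0 + 17.153 i$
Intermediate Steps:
$P{\left(T \right)} = \frac{19 \sqrt{T}}{20}$ ($P{\left(T \right)} = - \frac{19}{-20} \sqrt{T} = \left(-19\right) \left(- \frac{1}{20}\right) \sqrt{T} = \frac{19 \sqrt{T}}{20}$)
$P{\left(-326 \right)} + S{\left(268 + 296 \right)} = \frac{19 \sqrt{-326}}{20} + 569 = \frac{19 i \sqrt{326}}{20} + 569 = 569 + \frac{19 i \sqrt{326}}{20}$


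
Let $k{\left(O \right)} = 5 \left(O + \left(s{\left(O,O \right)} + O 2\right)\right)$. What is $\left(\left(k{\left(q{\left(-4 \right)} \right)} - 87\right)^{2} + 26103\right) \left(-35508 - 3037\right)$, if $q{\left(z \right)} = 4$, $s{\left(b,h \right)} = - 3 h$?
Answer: $-1297887240$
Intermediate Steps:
$k{\left(O \right)} = 0$ ($k{\left(O \right)} = 5 \left(O - \left(3 O - O 2\right)\right) = 5 \left(O + \left(- 3 O + 2 O\right)\right) = 5 \left(O - O\right) = 5 \cdot 0 = 0$)
$\left(\left(k{\left(q{\left(-4 \right)} \right)} - 87\right)^{2} + 26103\right) \left(-35508 - 3037\right) = \left(\left(0 - 87\right)^{2} + 26103\right) \left(-35508 - 3037\right) = \left(\left(-87\right)^{2} + 26103\right) \left(-38545\right) = \left(7569 + 26103\right) \left(-38545\right) = 33672 \left(-38545\right) = -1297887240$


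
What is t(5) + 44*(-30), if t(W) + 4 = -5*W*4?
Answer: -1424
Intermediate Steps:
t(W) = -4 - 20*W (t(W) = -4 - 5*W*4 = -4 - 20*W)
t(5) + 44*(-30) = (-4 - 20*5) + 44*(-30) = (-4 - 100) - 1320 = -104 - 1320 = -1424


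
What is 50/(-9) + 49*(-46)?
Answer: -20336/9 ≈ -2259.6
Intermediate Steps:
50/(-9) + 49*(-46) = 50*(-⅑) - 2254 = -50/9 - 2254 = -20336/9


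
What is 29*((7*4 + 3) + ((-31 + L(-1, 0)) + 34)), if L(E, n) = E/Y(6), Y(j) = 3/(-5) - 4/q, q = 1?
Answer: 22823/23 ≈ 992.30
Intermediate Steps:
Y(j) = -23/5 (Y(j) = 3/(-5) - 4/1 = 3*(-⅕) - 4*1 = -⅗ - 4 = -23/5)
L(E, n) = -5*E/23 (L(E, n) = E/(-23/5) = E*(-5/23) = -5*E/23)
29*((7*4 + 3) + ((-31 + L(-1, 0)) + 34)) = 29*((7*4 + 3) + ((-31 - 5/23*(-1)) + 34)) = 29*((28 + 3) + ((-31 + 5/23) + 34)) = 29*(31 + (-708/23 + 34)) = 29*(31 + 74/23) = 29*(787/23) = 22823/23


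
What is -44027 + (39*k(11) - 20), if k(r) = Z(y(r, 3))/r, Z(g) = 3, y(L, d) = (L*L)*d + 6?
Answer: -484400/11 ≈ -44036.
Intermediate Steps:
y(L, d) = 6 + d*L² (y(L, d) = L²*d + 6 = d*L² + 6 = 6 + d*L²)
k(r) = 3/r
-44027 + (39*k(11) - 20) = -44027 + (39*(3/11) - 20) = -44027 + (117/11 - 20) = -44027 - 103/11 = -484400/11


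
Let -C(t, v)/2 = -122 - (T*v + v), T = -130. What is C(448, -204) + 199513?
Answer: 252389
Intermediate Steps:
C(t, v) = 244 - 258*v (C(t, v) = -2*(-122 - (-130*v + v)) = -2*(-122 - (-129)*v) = -2*(-122 + 129*v) = 244 - 258*v)
C(448, -204) + 199513 = (244 - 258*(-204)) + 199513 = (244 + 52632) + 199513 = 52876 + 199513 = 252389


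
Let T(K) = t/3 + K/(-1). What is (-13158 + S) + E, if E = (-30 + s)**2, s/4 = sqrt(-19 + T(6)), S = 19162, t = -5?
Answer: 19432/3 - 320*I*sqrt(15) ≈ 6477.3 - 1239.4*I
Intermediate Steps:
T(K) = -5/3 - K (T(K) = -5/3 + K/(-1) = -5*1/3 + K*(-1) = -5/3 - K)
s = 16*I*sqrt(15)/3 (s = 4*sqrt(-19 + (-5/3 - 1*6)) = 4*sqrt(-19 + (-5/3 - 6)) = 4*sqrt(-19 - 23/3) = 4*sqrt(-80/3) = 4*(4*I*sqrt(15)/3) = 16*I*sqrt(15)/3 ≈ 20.656*I)
E = (-30 + 16*I*sqrt(15)/3)**2 ≈ 473.33 - 1239.4*I
(-13158 + S) + E = (-13158 + 19162) + (1420/3 - 320*I*sqrt(15)) = 6004 + (1420/3 - 320*I*sqrt(15)) = 19432/3 - 320*I*sqrt(15)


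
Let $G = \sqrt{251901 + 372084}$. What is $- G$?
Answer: $- \sqrt{623985} \approx -789.93$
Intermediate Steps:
$G = \sqrt{623985} \approx 789.93$
$- G = - \sqrt{623985}$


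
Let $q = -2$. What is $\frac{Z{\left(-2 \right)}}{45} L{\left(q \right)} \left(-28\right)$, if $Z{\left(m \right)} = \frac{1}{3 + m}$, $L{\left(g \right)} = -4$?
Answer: $\frac{112}{45} \approx 2.4889$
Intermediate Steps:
$\frac{Z{\left(-2 \right)}}{45} L{\left(q \right)} \left(-28\right) = \frac{1}{\left(3 - 2\right) 45} \left(-4\right) \left(-28\right) = 1^{-1} \cdot \frac{1}{45} \left(-4\right) \left(-28\right) = 1 \cdot \frac{1}{45} \left(-4\right) \left(-28\right) = \frac{1}{45} \left(-4\right) \left(-28\right) = \left(- \frac{4}{45}\right) \left(-28\right) = \frac{112}{45}$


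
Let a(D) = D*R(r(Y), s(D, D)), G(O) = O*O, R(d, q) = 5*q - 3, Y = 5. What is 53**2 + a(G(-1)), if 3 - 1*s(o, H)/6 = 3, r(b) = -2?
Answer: 2806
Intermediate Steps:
s(o, H) = 0 (s(o, H) = 18 - 6*3 = 18 - 18 = 0)
R(d, q) = -3 + 5*q
G(O) = O**2
a(D) = -3*D (a(D) = D*(-3 + 5*0) = D*(-3 + 0) = D*(-3) = -3*D)
53**2 + a(G(-1)) = 53**2 - 3*(-1)**2 = 2809 - 3*1 = 2809 - 3 = 2806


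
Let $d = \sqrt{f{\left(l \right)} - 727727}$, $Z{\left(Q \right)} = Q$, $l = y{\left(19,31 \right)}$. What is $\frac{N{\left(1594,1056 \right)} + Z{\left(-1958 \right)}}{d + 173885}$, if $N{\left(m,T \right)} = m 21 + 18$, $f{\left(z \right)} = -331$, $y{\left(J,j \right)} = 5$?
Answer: $\frac{5483289590}{30236721283} - \frac{31534 i \sqrt{728058}}{30236721283} \approx 0.18135 - 0.00088987 i$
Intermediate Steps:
$l = 5$
$N{\left(m,T \right)} = 18 + 21 m$ ($N{\left(m,T \right)} = 21 m + 18 = 18 + 21 m$)
$d = i \sqrt{728058}$ ($d = \sqrt{-331 - 727727} = \sqrt{-728058} = i \sqrt{728058} \approx 853.26 i$)
$\frac{N{\left(1594,1056 \right)} + Z{\left(-1958 \right)}}{d + 173885} = \frac{\left(18 + 21 \cdot 1594\right) - 1958}{i \sqrt{728058} + 173885} = \frac{\left(18 + 33474\right) - 1958}{173885 + i \sqrt{728058}} = \frac{33492 - 1958}{173885 + i \sqrt{728058}} = \frac{31534}{173885 + i \sqrt{728058}}$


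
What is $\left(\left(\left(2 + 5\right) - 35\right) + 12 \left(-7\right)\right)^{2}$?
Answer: $12544$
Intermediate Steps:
$\left(\left(\left(2 + 5\right) - 35\right) + 12 \left(-7\right)\right)^{2} = \left(\left(7 - 35\right) - 84\right)^{2} = \left(-28 - 84\right)^{2} = \left(-112\right)^{2} = 12544$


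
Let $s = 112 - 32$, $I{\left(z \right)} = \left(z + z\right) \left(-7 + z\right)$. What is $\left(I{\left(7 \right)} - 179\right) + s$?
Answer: $-99$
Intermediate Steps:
$I{\left(z \right)} = 2 z \left(-7 + z\right)$
$s = 80$
$\left(I{\left(7 \right)} - 179\right) + s = \left(2 \cdot 7 \left(-7 + 7\right) - 179\right) + 80 = \left(2 \cdot 7 \cdot 0 - 179\right) + 80 = \left(0 - 179\right) + 80 = -179 + 80 = -99$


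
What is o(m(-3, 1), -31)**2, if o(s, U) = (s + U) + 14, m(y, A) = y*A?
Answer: 400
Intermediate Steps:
m(y, A) = A*y
o(s, U) = 14 + U + s (o(s, U) = (U + s) + 14 = 14 + U + s)
o(m(-3, 1), -31)**2 = (14 - 31 + 1*(-3))**2 = (14 - 31 - 3)**2 = (-20)**2 = 400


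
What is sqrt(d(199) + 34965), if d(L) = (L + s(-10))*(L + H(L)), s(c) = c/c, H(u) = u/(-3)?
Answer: sqrt(553485)/3 ≈ 247.99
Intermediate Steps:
H(u) = -u/3 (H(u) = u*(-1/3) = -u/3)
s(c) = 1
d(L) = 2*L*(1 + L)/3 (d(L) = (L + 1)*(L - L/3) = (1 + L)*(2*L/3) = 2*L*(1 + L)/3)
sqrt(d(199) + 34965) = sqrt((2/3)*199*(1 + 199) + 34965) = sqrt((2/3)*199*200 + 34965) = sqrt(79600/3 + 34965) = sqrt(184495/3) = sqrt(553485)/3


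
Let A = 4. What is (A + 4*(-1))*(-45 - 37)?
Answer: 0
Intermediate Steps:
(A + 4*(-1))*(-45 - 37) = (4 + 4*(-1))*(-45 - 37) = (4 - 4)*(-82) = 0*(-82) = 0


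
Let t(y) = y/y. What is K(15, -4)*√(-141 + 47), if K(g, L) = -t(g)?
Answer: -I*√94 ≈ -9.6954*I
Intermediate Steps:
t(y) = 1
K(g, L) = -1 (K(g, L) = -1*1 = -1)
K(15, -4)*√(-141 + 47) = -√(-141 + 47) = -√(-94) = -I*√94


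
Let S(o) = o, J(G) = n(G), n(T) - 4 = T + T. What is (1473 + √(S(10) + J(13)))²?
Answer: 2169769 + 5892*√10 ≈ 2.1884e+6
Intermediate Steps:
n(T) = 4 + 2*T (n(T) = 4 + (T + T) = 4 + 2*T)
J(G) = 4 + 2*G
(1473 + √(S(10) + J(13)))² = (1473 + √(10 + (4 + 2*13)))² = (1473 + √(10 + (4 + 26)))² = (1473 + √(10 + 30))² = (1473 + √40)² = (1473 + 2*√10)²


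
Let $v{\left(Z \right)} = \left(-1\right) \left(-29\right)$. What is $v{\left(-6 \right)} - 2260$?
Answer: $-2231$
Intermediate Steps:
$v{\left(Z \right)} = 29$
$v{\left(-6 \right)} - 2260 = 29 - 2260 = -2231$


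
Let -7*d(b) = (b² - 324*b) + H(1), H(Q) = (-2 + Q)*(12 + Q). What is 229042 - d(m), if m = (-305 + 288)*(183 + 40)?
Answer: 17203246/7 ≈ 2.4576e+6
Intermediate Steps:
m = -3791 (m = -17*223 = -3791)
d(b) = 13/7 - b²/7 + 324*b/7 (d(b) = -((b² - 324*b) + (-24 + 1² + 10*1))/7 = -((b² - 324*b) + (-24 + 1 + 10))/7 = -((b² - 324*b) - 13)/7 = -(-13 + b² - 324*b)/7 = 13/7 - b²/7 + 324*b/7)
229042 - d(m) = 229042 - (13/7 - ⅐*(-3791)² + (324/7)*(-3791)) = 229042 - (13/7 - ⅐*14371681 - 1228284/7) = 229042 - (13/7 - 14371681/7 - 1228284/7) = 229042 - 1*(-15599952/7) = 229042 + 15599952/7 = 17203246/7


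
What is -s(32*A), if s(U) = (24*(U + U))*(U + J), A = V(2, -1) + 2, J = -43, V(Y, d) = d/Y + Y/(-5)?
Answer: 329472/25 ≈ 13179.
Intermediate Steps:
V(Y, d) = -Y/5 + d/Y (V(Y, d) = d/Y + Y*(-⅕) = d/Y - Y/5 = -Y/5 + d/Y)
A = 11/10 (A = (-⅕*2 - 1/2) + 2 = (-⅖ - 1*½) + 2 = (-⅖ - ½) + 2 = -9/10 + 2 = 11/10 ≈ 1.1000)
s(U) = 48*U*(-43 + U) (s(U) = (24*(U + U))*(U - 43) = (24*(2*U))*(-43 + U) = (48*U)*(-43 + U) = 48*U*(-43 + U))
-s(32*A) = -48*32*(11/10)*(-43 + 32*(11/10)) = -48*176*(-43 + 176/5)/5 = -48*176*(-39)/(5*5) = -1*(-329472/25) = 329472/25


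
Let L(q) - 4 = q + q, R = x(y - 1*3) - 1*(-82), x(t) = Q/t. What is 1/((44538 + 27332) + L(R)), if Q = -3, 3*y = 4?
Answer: 5/360208 ≈ 1.3881e-5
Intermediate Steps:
y = 4/3 (y = (1/3)*4 = 4/3 ≈ 1.3333)
x(t) = -3/t
R = 419/5 (R = -3/(4/3 - 1*3) - 1*(-82) = -3/(4/3 - 3) + 82 = -3/(-5/3) + 82 = -3*(-3/5) + 82 = 9/5 + 82 = 419/5 ≈ 83.800)
L(q) = 4 + 2*q (L(q) = 4 + (q + q) = 4 + 2*q)
1/((44538 + 27332) + L(R)) = 1/((44538 + 27332) + (4 + 2*(419/5))) = 1/(71870 + (4 + 838/5)) = 1/(71870 + 858/5) = 1/(360208/5) = 5/360208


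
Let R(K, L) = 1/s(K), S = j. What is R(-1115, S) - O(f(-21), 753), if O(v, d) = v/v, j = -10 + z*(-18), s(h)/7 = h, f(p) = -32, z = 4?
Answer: -7806/7805 ≈ -1.0001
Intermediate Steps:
s(h) = 7*h
j = -82 (j = -10 + 4*(-18) = -10 - 72 = -82)
S = -82
O(v, d) = 1
R(K, L) = 1/(7*K)
R(-1115, S) - O(f(-21), 753) = (1/7)/(-1115) - 1*1 = (1/7)*(-1/1115) - 1 = -1/7805 - 1 = -7806/7805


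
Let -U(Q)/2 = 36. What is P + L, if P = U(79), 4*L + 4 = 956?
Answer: 166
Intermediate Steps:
L = 238 (L = -1 + (¼)*956 = -1 + 239 = 238)
U(Q) = -72 (U(Q) = -2*36 = -72)
P = -72
P + L = -72 + 238 = 166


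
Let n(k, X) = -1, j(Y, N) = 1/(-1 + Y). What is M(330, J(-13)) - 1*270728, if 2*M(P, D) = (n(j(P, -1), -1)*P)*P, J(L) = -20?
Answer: -325178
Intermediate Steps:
M(P, D) = -P**2/2 (M(P, D) = ((-P)*P)/2 = (-P**2)/2 = -P**2/2)
M(330, J(-13)) - 1*270728 = -1/2*330**2 - 1*270728 = -1/2*108900 - 270728 = -54450 - 270728 = -325178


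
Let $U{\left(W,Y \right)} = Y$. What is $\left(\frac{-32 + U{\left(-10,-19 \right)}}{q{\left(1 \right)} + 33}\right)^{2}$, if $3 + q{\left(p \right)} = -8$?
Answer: $\frac{2601}{484} \approx 5.374$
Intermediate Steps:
$q{\left(p \right)} = -11$ ($q{\left(p \right)} = -3 - 8 = -11$)
$\left(\frac{-32 + U{\left(-10,-19 \right)}}{q{\left(1 \right)} + 33}\right)^{2} = \left(\frac{-32 - 19}{-11 + 33}\right)^{2} = \left(- \frac{51}{22}\right)^{2} = \frac{2601}{484}$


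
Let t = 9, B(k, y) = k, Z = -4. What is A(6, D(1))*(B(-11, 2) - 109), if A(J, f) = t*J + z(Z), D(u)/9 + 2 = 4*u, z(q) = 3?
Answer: -6840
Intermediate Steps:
D(u) = -18 + 36*u (D(u) = -18 + 9*(4*u) = -18 + 36*u)
A(J, f) = 3 + 9*J (A(J, f) = 9*J + 3 = 3 + 9*J)
A(6, D(1))*(B(-11, 2) - 109) = (3 + 9*6)*(-11 - 109) = (3 + 54)*(-120) = 57*(-120) = -6840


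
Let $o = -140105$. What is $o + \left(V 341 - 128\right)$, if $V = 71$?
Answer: $-116022$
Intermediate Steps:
$o + \left(V 341 - 128\right) = -140105 + \left(71 \cdot 341 - 128\right) = -140105 + \left(24211 - 128\right) = -140105 + 24083 = -116022$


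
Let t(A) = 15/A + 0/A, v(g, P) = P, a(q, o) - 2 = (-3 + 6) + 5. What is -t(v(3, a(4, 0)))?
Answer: -3/2 ≈ -1.5000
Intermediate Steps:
a(q, o) = 10 (a(q, o) = 2 + ((-3 + 6) + 5) = 2 + (3 + 5) = 2 + 8 = 10)
t(A) = 15/A (t(A) = 15/A + 0 = 15/A)
-t(v(3, a(4, 0))) = -15/10 = -1*3/2 = -3/2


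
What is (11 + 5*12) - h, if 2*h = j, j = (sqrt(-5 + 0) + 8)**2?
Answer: 83/2 - 8*I*sqrt(5) ≈ 41.5 - 17.889*I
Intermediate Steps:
j = (8 + I*sqrt(5))**2 (j = (sqrt(-5) + 8)**2 = (I*sqrt(5) + 8)**2 = (8 + I*sqrt(5))**2 ≈ 59.0 + 35.777*I)
h = (8 + I*sqrt(5))**2/2 ≈ 29.5 + 17.889*I
(11 + 5*12) - h = (11 + 5*12) - (8 + I*sqrt(5))**2/2 = (11 + 60) - (8 + I*sqrt(5))**2/2 = 71 - (8 + I*sqrt(5))**2/2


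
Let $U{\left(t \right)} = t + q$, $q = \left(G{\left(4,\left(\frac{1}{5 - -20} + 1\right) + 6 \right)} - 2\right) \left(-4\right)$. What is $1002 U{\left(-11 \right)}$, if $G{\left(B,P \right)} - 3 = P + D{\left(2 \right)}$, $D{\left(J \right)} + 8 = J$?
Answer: $- \frac{479958}{25} \approx -19198.0$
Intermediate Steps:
$D{\left(J \right)} = -8 + J$
$G{\left(B,P \right)} = -3 + P$ ($G{\left(B,P \right)} = 3 + \left(P + \left(-8 + 2\right)\right) = 3 + \left(P - 6\right) = 3 + \left(-6 + P\right) = -3 + P$)
$q = - \frac{204}{25}$ ($q = \left(\left(-3 + \left(\left(\frac{1}{5 - -20} + 1\right) + 6\right)\right) - 2\right) \left(-4\right) = \left(\left(-3 + \left(\left(\frac{1}{5 + 20} + 1\right) + 6\right)\right) - 2\right) \left(-4\right) = \left(\left(-3 + \left(\left(\frac{1}{25} + 1\right) + 6\right)\right) - 2\right) \left(-4\right) = \left(\left(-3 + \left(\frac{26}{25} + 6\right)\right) - 2\right) \left(-4\right) = \left(\left(-3 + \frac{176}{25}\right) - 2\right) \left(-4\right) = \left(\frac{101}{25} - 2\right) \left(-4\right) = \frac{51}{25} \left(-4\right) = - \frac{204}{25} \approx -8.16$)
$U{\left(t \right)} = - \frac{204}{25} + t$ ($U{\left(t \right)} = t - \frac{204}{25} = - \frac{204}{25} + t$)
$1002 U{\left(-11 \right)} = 1002 \left(- \frac{204}{25} - 11\right) = 1002 \left(- \frac{479}{25}\right) = - \frac{479958}{25}$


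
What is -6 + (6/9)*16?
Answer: 14/3 ≈ 4.6667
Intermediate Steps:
-6 + (6/9)*16 = -6 + (6*(⅑))*16 = -6 + (⅔)*16 = -6 + 32/3 = 14/3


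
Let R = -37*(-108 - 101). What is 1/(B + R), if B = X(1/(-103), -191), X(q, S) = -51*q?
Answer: 103/796550 ≈ 0.00012931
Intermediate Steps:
R = 7733 (R = -37*(-209) = 7733)
B = 51/103 (B = -51/(-103) = -51*(-1/103) = 51/103 ≈ 0.49515)
1/(B + R) = 1/(51/103 + 7733) = 1/(796550/103) = 103/796550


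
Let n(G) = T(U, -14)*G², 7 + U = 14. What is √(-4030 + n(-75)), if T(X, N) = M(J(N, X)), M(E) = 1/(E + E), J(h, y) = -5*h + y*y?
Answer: I*√226936570/238 ≈ 63.296*I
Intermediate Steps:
U = 7 (U = -7 + 14 = 7)
J(h, y) = y² - 5*h (J(h, y) = -5*h + y² = y² - 5*h)
M(E) = 1/(2*E)
T(X, N) = 1/(2*(X² - 5*N))
n(G) = G²/238 (n(G) = (-1/(-2*7² + 10*(-14)))*G² = (-1/(-2*49 - 140))*G² = (-1/(-98 - 140))*G² = (-1/(-238))*G² = (-1*(-1/238))*G² = G²/238)
√(-4030 + n(-75)) = √(-4030 + (1/238)*(-75)²) = √(-4030 + (1/238)*5625) = √(-4030 + 5625/238) = √(-953515/238) = I*√226936570/238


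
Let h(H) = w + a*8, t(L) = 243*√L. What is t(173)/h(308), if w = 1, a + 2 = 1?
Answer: -243*√173/7 ≈ -456.60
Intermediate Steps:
a = -1 (a = -2 + 1 = -1)
h(H) = -7 (h(H) = 1 - 1*8 = 1 - 8 = -7)
t(173)/h(308) = (243*√173)/(-7) = (243*√173)*(-⅐) = -243*√173/7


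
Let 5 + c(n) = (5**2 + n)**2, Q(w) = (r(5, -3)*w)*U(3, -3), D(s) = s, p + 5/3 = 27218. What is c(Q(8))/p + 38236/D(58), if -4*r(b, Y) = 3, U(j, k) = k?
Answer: 1561126010/2367821 ≈ 659.31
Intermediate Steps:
p = 81649/3 (p = -5/3 + 27218 = 81649/3 ≈ 27216.)
r(b, Y) = -3/4 (r(b, Y) = -1/4*3 = -3/4)
Q(w) = 9*w/4 (Q(w) = -3*w/4*(-3) = 9*w/4)
c(n) = -5 + (25 + n)**2 (c(n) = -5 + (5**2 + n)**2 = -5 + (25 + n)**2)
c(Q(8))/p + 38236/D(58) = (-5 + (25 + (9/4)*8)**2)/(81649/3) + 38236/58 = (-5 + (25 + 18)**2)*(3/81649) + 38236*(1/58) = (-5 + 43**2)*(3/81649) + 19118/29 = (-5 + 1849)*(3/81649) + 19118/29 = 1844*(3/81649) + 19118/29 = 5532/81649 + 19118/29 = 1561126010/2367821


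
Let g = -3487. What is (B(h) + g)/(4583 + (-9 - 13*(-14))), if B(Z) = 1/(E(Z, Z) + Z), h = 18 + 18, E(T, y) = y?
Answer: -251063/342432 ≈ -0.73318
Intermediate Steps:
h = 36
B(Z) = 1/(2*Z) (B(Z) = 1/(Z + Z) = 1/(2*Z))
(B(h) + g)/(4583 + (-9 - 13*(-14))) = ((1/2)/36 - 3487)/(4583 + (-9 - 13*(-14))) = ((1/2)*(1/36) - 3487)/(4583 + (-9 + 182)) = (1/72 - 3487)/(4583 + 173) = -251063/72/4756 = -251063/72*1/4756 = -251063/342432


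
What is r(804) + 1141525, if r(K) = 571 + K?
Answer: 1142900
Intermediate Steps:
r(804) + 1141525 = (571 + 804) + 1141525 = 1375 + 1141525 = 1142900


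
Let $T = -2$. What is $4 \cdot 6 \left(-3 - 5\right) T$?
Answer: $384$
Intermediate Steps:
$4 \cdot 6 \left(-3 - 5\right) T = 4 \cdot 6 \left(-3 - 5\right) \left(-2\right) = 4 \cdot 6 \left(-8\right) \left(-2\right) = 4 \left(-48\right) \left(-2\right) = \left(-192\right) \left(-2\right) = 384$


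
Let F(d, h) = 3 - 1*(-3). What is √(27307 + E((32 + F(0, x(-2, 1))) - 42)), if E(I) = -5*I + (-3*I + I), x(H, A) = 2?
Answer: √27335 ≈ 165.33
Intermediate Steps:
F(d, h) = 6 (F(d, h) = 3 + 3 = 6)
E(I) = -7*I (E(I) = -5*I - 2*I = -7*I)
√(27307 + E((32 + F(0, x(-2, 1))) - 42)) = √(27307 - 7*((32 + 6) - 42)) = √(27307 - 7*(38 - 42)) = √(27307 - 7*(-4)) = √(27307 + 28) = √27335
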